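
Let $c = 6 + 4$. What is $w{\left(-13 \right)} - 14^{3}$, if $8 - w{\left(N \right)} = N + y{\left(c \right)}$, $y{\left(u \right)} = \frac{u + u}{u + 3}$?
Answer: $- \frac{35419}{13} \approx -2724.5$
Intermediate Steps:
$c = 10$
$y{\left(u \right)} = \frac{2 u}{3 + u}$
$w{\left(N \right)} = \frac{84}{13} - N$ ($w{\left(N \right)} = 8 - \left(N + 2 \cdot 10 \frac{1}{3 + 10}\right) = 8 - \left(N + 2 \cdot 10 \cdot \frac{1}{13}\right) = 8 - \left(N + \frac{20}{13}\right) = 8 - \left(\frac{20}{13} + N\right) = \frac{84}{13} - N$)
$w{\left(-13 \right)} - 14^{3} = \left(\frac{84}{13} - -13\right) - 14^{3} = \left(\frac{84}{13} + 13\right) - 2744 = \frac{253}{13} - 2744 = - \frac{35419}{13}$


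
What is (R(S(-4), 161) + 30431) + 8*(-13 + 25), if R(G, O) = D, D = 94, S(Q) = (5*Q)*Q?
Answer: 30621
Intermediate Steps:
S(Q) = 5*Q**2
R(G, O) = 94
(R(S(-4), 161) + 30431) + 8*(-13 + 25) = (94 + 30431) + 8*(-13 + 25) = 30525 + 8*12 = 30525 + 96 = 30621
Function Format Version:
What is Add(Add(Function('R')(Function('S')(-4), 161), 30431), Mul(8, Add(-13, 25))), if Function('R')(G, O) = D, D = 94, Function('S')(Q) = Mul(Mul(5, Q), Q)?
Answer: 30621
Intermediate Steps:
Function('S')(Q) = Mul(5, Pow(Q, 2))
Function('R')(G, O) = 94
Add(Add(Function('R')(Function('S')(-4), 161), 30431), Mul(8, Add(-13, 25))) = Add(Add(94, 30431), Mul(8, Add(-13, 25))) = Add(30525, Mul(8, 12)) = Add(30525, 96) = 30621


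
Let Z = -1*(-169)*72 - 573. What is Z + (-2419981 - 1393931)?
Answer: -3802317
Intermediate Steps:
Z = 11595 (Z = 169*72 - 573 = 12168 - 573 = 11595)
Z + (-2419981 - 1393931) = 11595 + (-2419981 - 1393931) = 11595 - 3813912 = -3802317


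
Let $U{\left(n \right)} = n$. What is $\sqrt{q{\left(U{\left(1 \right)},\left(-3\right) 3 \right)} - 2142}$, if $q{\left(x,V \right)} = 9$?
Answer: $3 i \sqrt{237} \approx 46.184 i$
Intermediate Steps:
$\sqrt{q{\left(U{\left(1 \right)},\left(-3\right) 3 \right)} - 2142} = \sqrt{9 - 2142} = \sqrt{-2133} = 3 i \sqrt{237}$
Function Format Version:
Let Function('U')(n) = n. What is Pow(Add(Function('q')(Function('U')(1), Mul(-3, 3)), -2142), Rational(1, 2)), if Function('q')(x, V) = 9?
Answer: Mul(3, I, Pow(237, Rational(1, 2))) ≈ Mul(46.184, I)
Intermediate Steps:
Pow(Add(Function('q')(Function('U')(1), Mul(-3, 3)), -2142), Rational(1, 2)) = Pow(Add(9, -2142), Rational(1, 2)) = Pow(-2133, Rational(1, 2)) = Mul(3, I, Pow(237, Rational(1, 2)))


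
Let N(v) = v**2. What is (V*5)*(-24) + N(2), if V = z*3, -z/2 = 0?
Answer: 4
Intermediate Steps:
z = 0 (z = -2*0 = 0)
V = 0 (V = 0*3 = 0)
(V*5)*(-24) + N(2) = (0*5)*(-24) + 2**2 = 0*(-24) + 4 = 0 + 4 = 4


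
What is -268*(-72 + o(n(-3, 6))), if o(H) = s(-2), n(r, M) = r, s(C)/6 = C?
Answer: 22512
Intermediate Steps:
s(C) = 6*C
o(H) = -12 (o(H) = 6*(-2) = -12)
-268*(-72 + o(n(-3, 6))) = -268*(-72 - 12) = -268*(-84) = 22512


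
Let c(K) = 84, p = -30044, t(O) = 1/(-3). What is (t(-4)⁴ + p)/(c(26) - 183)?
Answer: 221233/729 ≈ 303.47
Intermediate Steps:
t(O) = -⅓
(t(-4)⁴ + p)/(c(26) - 183) = ((-⅓)⁴ - 30044)/(84 - 183) = (1/81 - 30044)/(-99) = -2433563/81*(-1/99) = 221233/729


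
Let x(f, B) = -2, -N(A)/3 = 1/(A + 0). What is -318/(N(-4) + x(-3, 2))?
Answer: 1272/5 ≈ 254.40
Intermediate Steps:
N(A) = -3/A (N(A) = -3/(A + 0) = -3/A)
-318/(N(-4) + x(-3, 2)) = -318/(-3/(-4) - 2) = -318/(-3*(-¼) - 2) = -318/(¾ - 2) = -318/(-5/4) = -318*(-⅘) = 1272/5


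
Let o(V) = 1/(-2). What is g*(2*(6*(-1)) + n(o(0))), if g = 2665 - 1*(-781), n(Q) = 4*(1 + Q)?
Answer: -34460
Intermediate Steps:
o(V) = -½
n(Q) = 4 + 4*Q
g = 3446 (g = 2665 + 781 = 3446)
g*(2*(6*(-1)) + n(o(0))) = 3446*(2*(6*(-1)) + (4 + 4*(-½))) = 3446*(2*(-6) + (4 - 2)) = 3446*(-12 + 2) = 3446*(-10) = -34460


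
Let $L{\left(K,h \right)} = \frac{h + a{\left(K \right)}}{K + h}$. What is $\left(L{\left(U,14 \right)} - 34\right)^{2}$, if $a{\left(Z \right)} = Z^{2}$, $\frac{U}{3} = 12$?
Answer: $\frac{1521}{25} \approx 60.84$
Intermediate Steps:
$U = 36$ ($U = 3 \cdot 12 = 36$)
$L{\left(K,h \right)} = \frac{h + K^{2}}{K + h}$
$\left(L{\left(U,14 \right)} - 34\right)^{2} = \left(\frac{14 + 36^{2}}{36 + 14} - 34\right)^{2} = \left(\frac{14 + 1296}{50} - 34\right)^{2} = \left(\frac{1}{50} \cdot 1310 - 34\right)^{2} = \left(\frac{131}{5} - 34\right)^{2} = \left(- \frac{39}{5}\right)^{2} = \frac{1521}{25}$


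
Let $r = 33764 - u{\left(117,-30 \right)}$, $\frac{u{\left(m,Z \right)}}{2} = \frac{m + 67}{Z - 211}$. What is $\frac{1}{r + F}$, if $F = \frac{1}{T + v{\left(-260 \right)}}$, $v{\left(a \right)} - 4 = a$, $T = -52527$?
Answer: $\frac{12720703}{429521239995} \approx 2.9616 \cdot 10^{-5}$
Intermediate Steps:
$v{\left(a \right)} = 4 + a$
$u{\left(m,Z \right)} = \frac{2 \left(67 + m\right)}{-211 + Z}$ ($u{\left(m,Z \right)} = 2 \frac{m + 67}{Z - 211} = 2 \frac{67 + m}{-211 + Z} = \frac{2 \left(67 + m\right)}{-211 + Z}$)
$r = \frac{8137492}{241}$ ($r = 33764 - \frac{2 \left(67 + 117\right)}{-211 - 30} = 33764 - 2 \frac{1}{-241} \cdot 184 = 33764 - 2 \left(- \frac{1}{241}\right) 184 = 33764 - - \frac{368}{241} = 33764 + \frac{368}{241} = \frac{8137492}{241} \approx 33766.0$)
$F = - \frac{1}{52783}$ ($F = \frac{1}{-52527 + \left(4 - 260\right)} = \frac{1}{-52527 - 256} = \frac{1}{-52783} = - \frac{1}{52783} \approx -1.8945 \cdot 10^{-5}$)
$\frac{1}{r + F} = \frac{1}{\frac{8137492}{241} - \frac{1}{52783}} = \frac{1}{\frac{429521239995}{12720703}} = \frac{12720703}{429521239995}$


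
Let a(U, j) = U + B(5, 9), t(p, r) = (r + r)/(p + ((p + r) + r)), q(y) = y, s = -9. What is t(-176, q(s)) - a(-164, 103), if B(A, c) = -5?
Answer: 31274/185 ≈ 169.05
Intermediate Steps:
t(p, r) = 2*r/(2*p + 2*r) (t(p, r) = (2*r)/(p + (p + 2*r)) = (2*r)/(2*p + 2*r) = 2*r/(2*p + 2*r))
a(U, j) = -5 + U (a(U, j) = U - 5 = -5 + U)
t(-176, q(s)) - a(-164, 103) = -9/(-176 - 9) - (-5 - 164) = -9/(-185) - 1*(-169) = -9*(-1/185) + 169 = 9/185 + 169 = 31274/185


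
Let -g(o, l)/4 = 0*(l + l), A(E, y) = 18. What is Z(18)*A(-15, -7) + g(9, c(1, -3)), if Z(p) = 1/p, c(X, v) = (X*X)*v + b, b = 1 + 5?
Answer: 1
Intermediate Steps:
b = 6
c(X, v) = 6 + v*X² (c(X, v) = (X*X)*v + 6 = X²*v + 6 = v*X² + 6 = 6 + v*X²)
g(o, l) = 0 (g(o, l) = -0*(l + l) = -0*2*l = -4*0 = 0)
Z(18)*A(-15, -7) + g(9, c(1, -3)) = 18/18 + 0 = (1/18)*18 + 0 = 1 + 0 = 1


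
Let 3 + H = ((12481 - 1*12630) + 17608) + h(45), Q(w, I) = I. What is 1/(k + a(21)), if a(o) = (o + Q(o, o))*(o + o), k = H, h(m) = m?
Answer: 1/19265 ≈ 5.1908e-5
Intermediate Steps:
H = 17501 (H = -3 + (((12481 - 1*12630) + 17608) + 45) = -3 + (((12481 - 12630) + 17608) + 45) = -3 + ((-149 + 17608) + 45) = -3 + (17459 + 45) = -3 + 17504 = 17501)
k = 17501
a(o) = 4*o**2 (a(o) = (o + o)*(o + o) = (2*o)*(2*o) = 4*o**2)
1/(k + a(21)) = 1/(17501 + 4*21**2) = 1/(17501 + 4*441) = 1/(17501 + 1764) = 1/19265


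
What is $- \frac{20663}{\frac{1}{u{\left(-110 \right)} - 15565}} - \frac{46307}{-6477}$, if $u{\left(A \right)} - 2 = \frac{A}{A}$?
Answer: $\frac{2082728660369}{6477} \approx 3.2156 \cdot 10^{8}$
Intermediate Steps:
$u{\left(A \right)} = 3$ ($u{\left(A \right)} = 2 + \frac{A}{A} = 2 + 1 = 3$)
$- \frac{20663}{\frac{1}{u{\left(-110 \right)} - 15565}} - \frac{46307}{-6477} = - \frac{20663}{\frac{1}{3 - 15565}} - \frac{46307}{-6477} = - \frac{20663}{\frac{1}{-15562}} - - \frac{46307}{6477} = - \frac{20663}{- \frac{1}{15562}} + \frac{46307}{6477} = \left(-20663\right) \left(-15562\right) + \frac{46307}{6477} = 321557606 + \frac{46307}{6477} = \frac{2082728660369}{6477}$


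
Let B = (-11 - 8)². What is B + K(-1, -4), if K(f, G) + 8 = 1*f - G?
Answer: 356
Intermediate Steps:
K(f, G) = -8 + f - G (K(f, G) = -8 + (1*f - G) = -8 + (f - G) = -8 + f - G)
B = 361 (B = (-19)² = 361)
B + K(-1, -4) = 361 + (-8 - 1 - 1*(-4)) = 361 + (-8 - 1 + 4) = 361 - 5 = 356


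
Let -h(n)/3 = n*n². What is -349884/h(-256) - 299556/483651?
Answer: -141170082359/225397702656 ≈ -0.62632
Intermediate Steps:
h(n) = -3*n³ (h(n) = -3*n*n² = -3*n³)
-349884/h(-256) - 299556/483651 = -349884/((-3*(-256)³)) - 299556/483651 = -349884/((-3*(-16777216))) - 299556*1/483651 = -349884/50331648 - 33284/53739 = -349884*1/50331648 - 33284/53739 = -29157/4194304 - 33284/53739 = -141170082359/225397702656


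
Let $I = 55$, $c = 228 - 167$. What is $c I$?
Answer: $3355$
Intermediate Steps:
$c = 61$ ($c = 228 - 167 = 61$)
$c I = 61 \cdot 55 = 3355$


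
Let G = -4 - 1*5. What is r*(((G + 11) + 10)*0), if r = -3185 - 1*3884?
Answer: 0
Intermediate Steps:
G = -9 (G = -4 - 5 = -9)
r = -7069 (r = -3185 - 3884 = -7069)
r*(((G + 11) + 10)*0) = -7069*((-9 + 11) + 10)*0 = -7069*(2 + 10)*0 = -84828*0 = -7069*0 = 0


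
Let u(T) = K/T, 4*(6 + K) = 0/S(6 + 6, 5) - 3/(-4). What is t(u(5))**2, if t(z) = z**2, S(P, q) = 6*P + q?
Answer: 74805201/40960000 ≈ 1.8263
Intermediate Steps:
S(P, q) = q + 6*P
K = -93/16 (K = -6 + (0/(5 + 6*(6 + 6)) - 3/(-4))/4 = -6 + (0/(5 + 6*12) - 3*(-1/4))/4 = -6 + (0/(5 + 72) + 3/4)/4 = -6 + (0/77 + 3/4)/4 = -6 + (0*(1/77) + 3/4)/4 = -6 + (0 + 3/4)/4 = -6 + (1/4)*(3/4) = -6 + 3/16 = -93/16 ≈ -5.8125)
u(T) = -93/(16*T)
t(u(5))**2 = ((-93/16/5)**2)**2 = ((-93/16*1/5)**2)**2 = ((-93/80)**2)**2 = (8649/6400)**2 = 74805201/40960000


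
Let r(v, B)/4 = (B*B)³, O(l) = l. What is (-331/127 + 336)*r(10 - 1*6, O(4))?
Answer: 693714944/127 ≈ 5.4623e+6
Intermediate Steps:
r(v, B) = 4*B⁶ (r(v, B) = 4*(B*B)³ = 4*(B²)³ = 4*B⁶)
(-331/127 + 336)*r(10 - 1*6, O(4)) = (-331/127 + 336)*(4*4⁶) = (-331*1/127 + 336)*(4*4096) = (-331/127 + 336)*16384 = (42341/127)*16384 = 693714944/127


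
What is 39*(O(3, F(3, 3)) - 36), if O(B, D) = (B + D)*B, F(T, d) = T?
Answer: -702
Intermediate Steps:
O(B, D) = B*(B + D)
39*(O(3, F(3, 3)) - 36) = 39*(3*(3 + 3) - 36) = 39*(3*6 - 36) = 39*(18 - 36) = 39*(-18) = -702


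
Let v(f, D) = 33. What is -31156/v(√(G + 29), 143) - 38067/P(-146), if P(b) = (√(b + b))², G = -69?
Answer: -7841341/9636 ≈ -813.75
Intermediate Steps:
P(b) = 2*b (P(b) = (√(2*b))² = (√2*√b)² = 2*b)
-31156/v(√(G + 29), 143) - 38067/P(-146) = -31156/33 - 38067/(2*(-146)) = -31156*1/33 - 38067/(-292) = -31156/33 - 38067*(-1/292) = -31156/33 + 38067/292 = -7841341/9636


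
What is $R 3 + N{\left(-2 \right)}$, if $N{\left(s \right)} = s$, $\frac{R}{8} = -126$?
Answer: $-3026$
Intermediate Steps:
$R = -1008$ ($R = 8 \left(-126\right) = -1008$)
$R 3 + N{\left(-2 \right)} = \left(-1008\right) 3 - 2 = -3024 - 2 = -3026$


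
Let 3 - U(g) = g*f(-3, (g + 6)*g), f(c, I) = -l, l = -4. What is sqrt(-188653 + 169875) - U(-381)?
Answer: -1527 + I*sqrt(18778) ≈ -1527.0 + 137.03*I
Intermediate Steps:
f(c, I) = 4 (f(c, I) = -1*(-4) = 4)
U(g) = 3 - 4*g (U(g) = 3 - g*4 = 3 - 4*g)
sqrt(-188653 + 169875) - U(-381) = sqrt(-188653 + 169875) - (3 - 4*(-381)) = sqrt(-18778) - (3 + 1524) = I*sqrt(18778) - 1*1527 = I*sqrt(18778) - 1527 = -1527 + I*sqrt(18778)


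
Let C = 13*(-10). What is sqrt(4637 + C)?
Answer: sqrt(4507) ≈ 67.134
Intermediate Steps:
C = -130
sqrt(4637 + C) = sqrt(4637 - 130) = sqrt(4507)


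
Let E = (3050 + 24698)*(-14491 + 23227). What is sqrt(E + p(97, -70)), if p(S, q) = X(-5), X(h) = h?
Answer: sqrt(242406523) ≈ 15569.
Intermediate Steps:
p(S, q) = -5
E = 242406528 (E = 27748*8736 = 242406528)
sqrt(E + p(97, -70)) = sqrt(242406528 - 5) = sqrt(242406523)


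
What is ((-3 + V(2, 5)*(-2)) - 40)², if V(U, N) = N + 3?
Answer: 3481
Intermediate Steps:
V(U, N) = 3 + N
((-3 + V(2, 5)*(-2)) - 40)² = ((-3 + (3 + 5)*(-2)) - 40)² = ((-3 + 8*(-2)) - 40)² = ((-3 - 16) - 40)² = (-19 - 40)² = (-59)² = 3481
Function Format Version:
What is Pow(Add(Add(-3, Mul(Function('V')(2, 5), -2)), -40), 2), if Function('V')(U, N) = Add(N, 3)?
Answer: 3481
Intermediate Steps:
Function('V')(U, N) = Add(3, N)
Pow(Add(Add(-3, Mul(Function('V')(2, 5), -2)), -40), 2) = Pow(Add(Add(-3, Mul(Add(3, 5), -2)), -40), 2) = Pow(Add(Add(-3, Mul(8, -2)), -40), 2) = Pow(Add(Add(-3, -16), -40), 2) = Pow(Add(-19, -40), 2) = Pow(-59, 2) = 3481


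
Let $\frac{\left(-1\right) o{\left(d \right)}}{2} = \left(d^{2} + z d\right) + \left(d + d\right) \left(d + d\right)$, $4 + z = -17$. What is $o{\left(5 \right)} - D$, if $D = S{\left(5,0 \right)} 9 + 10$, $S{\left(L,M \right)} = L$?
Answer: $-95$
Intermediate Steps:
$z = -21$ ($z = -4 - 17 = -21$)
$D = 55$ ($D = 5 \cdot 9 + 10 = 45 + 10 = 55$)
$o{\left(d \right)} = - 10 d^{2} + 42 d$ ($o{\left(d \right)} = - 2 \left(\left(d^{2} - 21 d\right) + \left(d + d\right) \left(d + d\right)\right) = - 2 \left(\left(d^{2} - 21 d\right) + 2 d 2 d\right) = - 2 \left(\left(d^{2} - 21 d\right) + 4 d^{2}\right) = - 2 \left(- 21 d + 5 d^{2}\right) = - 10 d^{2} + 42 d$)
$o{\left(5 \right)} - D = 2 \cdot 5 \left(21 - 25\right) - 55 = 2 \cdot 5 \left(-4\right) - 55 = -40 - 55 = -95$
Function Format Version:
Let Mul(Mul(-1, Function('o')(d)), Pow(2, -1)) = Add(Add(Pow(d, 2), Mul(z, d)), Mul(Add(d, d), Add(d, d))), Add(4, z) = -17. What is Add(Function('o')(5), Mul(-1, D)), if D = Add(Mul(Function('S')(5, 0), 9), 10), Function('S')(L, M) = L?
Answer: -95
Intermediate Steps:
z = -21 (z = Add(-4, -17) = -21)
D = 55 (D = Add(Mul(5, 9), 10) = Add(45, 10) = 55)
Function('o')(d) = Add(Mul(-10, Pow(d, 2)), Mul(42, d)) (Function('o')(d) = Mul(-2, Add(Add(Pow(d, 2), Mul(-21, d)), Mul(Add(d, d), Add(d, d)))) = Mul(-2, Add(Add(Pow(d, 2), Mul(-21, d)), Mul(Mul(2, d), Mul(2, d)))) = Mul(-2, Add(Add(Pow(d, 2), Mul(-21, d)), Mul(4, Pow(d, 2)))) = Mul(-2, Add(Mul(-21, d), Mul(5, Pow(d, 2)))) = Add(Mul(-10, Pow(d, 2)), Mul(42, d)))
Add(Function('o')(5), Mul(-1, D)) = Add(Mul(2, 5, Add(21, Mul(-5, 5))), Mul(-1, 55)) = Add(Mul(2, 5, Add(21, -25)), -55) = Add(Mul(2, 5, -4), -55) = Add(-40, -55) = -95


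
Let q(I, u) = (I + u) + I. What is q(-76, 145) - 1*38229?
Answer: -38236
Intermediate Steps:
q(I, u) = u + 2*I
q(-76, 145) - 1*38229 = (145 + 2*(-76)) - 1*38229 = (145 - 152) - 38229 = -7 - 38229 = -38236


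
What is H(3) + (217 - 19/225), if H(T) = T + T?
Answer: 50156/225 ≈ 222.92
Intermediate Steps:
H(T) = 2*T
H(3) + (217 - 19/225) = 2*3 + (217 - 19/225) = 6 + (217 - 19*1/225) = 6 + (217 - 19/225) = 6 + 48806/225 = 50156/225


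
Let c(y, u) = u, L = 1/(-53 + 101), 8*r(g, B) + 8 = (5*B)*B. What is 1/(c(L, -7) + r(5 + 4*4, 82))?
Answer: 2/8389 ≈ 0.00023841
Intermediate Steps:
r(g, B) = -1 + 5*B²/8 (r(g, B) = -1 + ((5*B)*B)/8 = -1 + (5*B²)/8 = -1 + 5*B²/8)
L = 1/48 ≈ 0.020833
1/(c(L, -7) + r(5 + 4*4, 82)) = 1/(-7 + (-1 + (5/8)*82²)) = 1/(-7 + (-1 + (5/8)*6724)) = 1/(-7 + (-1 + 8405/2)) = 1/(-7 + 8403/2) = 1/(8389/2) = 2/8389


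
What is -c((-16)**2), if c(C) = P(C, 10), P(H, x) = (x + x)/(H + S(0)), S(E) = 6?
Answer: -10/131 ≈ -0.076336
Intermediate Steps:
P(H, x) = 2*x/(6 + H) (P(H, x) = (x + x)/(H + 6) = (2*x)/(6 + H) = 2*x/(6 + H))
c(C) = 20/(6 + C) (c(C) = 2*10/(6 + C) = 20/(6 + C))
-c((-16)**2) = -20/(6 + (-16)**2) = -20/(6 + 256) = -20/262 = -1*10/131 = -10/131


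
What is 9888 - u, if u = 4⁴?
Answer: 9632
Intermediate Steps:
u = 256
9888 - u = 9888 - 1*256 = 9888 - 256 = 9632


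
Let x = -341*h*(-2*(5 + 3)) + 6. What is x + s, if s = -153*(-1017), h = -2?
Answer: 144695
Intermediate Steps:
s = 155601
x = -10906 (x = -(-682)*(-2*(5 + 3)) + 6 = -(-682)*(-2*8) + 6 = -(-682)*(-16) + 6 = -341*32 + 6 = -10912 + 6 = -10906)
x + s = -10906 + 155601 = 144695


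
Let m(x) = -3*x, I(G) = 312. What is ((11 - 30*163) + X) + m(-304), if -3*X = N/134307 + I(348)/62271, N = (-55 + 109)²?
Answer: -3686422894871/929270133 ≈ -3967.0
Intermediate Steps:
N = 2916 (N = 54² = 2916)
X = -8277260/929270133 (X = -(2916/134307 + 312/62271)/3 = -(2916*(1/134307) + 312*(1/62271))/3 = -(324/14923 + 104/20757)/3 = -⅓*8277260/309756711 = -8277260/929270133 ≈ -0.0089073)
((11 - 30*163) + X) + m(-304) = ((11 - 30*163) - 8277260/929270133) - 3*(-304) = ((11 - 4890) - 8277260/929270133) + 912 = (-4879 - 8277260/929270133) + 912 = -4533917256167/929270133 + 912 = -3686422894871/929270133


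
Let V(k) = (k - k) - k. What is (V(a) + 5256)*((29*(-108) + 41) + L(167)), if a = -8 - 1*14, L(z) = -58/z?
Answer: -2724793890/167 ≈ -1.6316e+7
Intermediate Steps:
a = -22 (a = -8 - 14 = -22)
V(k) = -k (V(k) = 0 - k = -k)
(V(a) + 5256)*((29*(-108) + 41) + L(167)) = (-1*(-22) + 5256)*((29*(-108) + 41) - 58/167) = (22 + 5256)*((-3132 + 41) - 58*1/167) = 5278*(-3091 - 58/167) = 5278*(-516255/167) = -2724793890/167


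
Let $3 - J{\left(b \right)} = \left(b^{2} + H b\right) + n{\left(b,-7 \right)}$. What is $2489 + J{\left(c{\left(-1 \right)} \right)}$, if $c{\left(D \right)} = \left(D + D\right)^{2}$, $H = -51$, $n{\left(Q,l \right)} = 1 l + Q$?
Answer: $2683$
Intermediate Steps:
$n{\left(Q,l \right)} = Q + l$ ($n{\left(Q,l \right)} = l + Q = Q + l$)
$c{\left(D \right)} = 4 D^{2}$ ($c{\left(D \right)} = \left(2 D\right)^{2} = 4 D^{2}$)
$J{\left(b \right)} = 10 - b^{2} + 50 b$ ($J{\left(b \right)} = 3 - \left(\left(b^{2} - 51 b\right) + \left(b - 7\right)\right) = 3 - \left(\left(b^{2} - 51 b\right) + \left(-7 + b\right)\right) = 3 - \left(-7 + b^{2} - 50 b\right) = 3 + \left(7 - b^{2} + 50 b\right) = 10 - b^{2} + 50 b$)
$2489 + J{\left(c{\left(-1 \right)} \right)} = 2489 + \left(10 - \left(4 \left(-1\right)^{2}\right)^{2} + 50 \cdot 4 \left(-1\right)^{2}\right) = 2489 + \left(10 - \left(4 \cdot 1\right)^{2} + 50 \cdot 4 \cdot 1\right) = 2489 + \left(10 - 4^{2} + 50 \cdot 4\right) = 2489 + \left(10 - 16 + 200\right) = 2489 + 194 = 2683$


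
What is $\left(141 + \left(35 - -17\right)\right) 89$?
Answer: $17177$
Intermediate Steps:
$\left(141 + \left(35 - -17\right)\right) 89 = \left(141 + \left(35 + 17\right)\right) 89 = \left(141 + 52\right) 89 = 193 \cdot 89 = 17177$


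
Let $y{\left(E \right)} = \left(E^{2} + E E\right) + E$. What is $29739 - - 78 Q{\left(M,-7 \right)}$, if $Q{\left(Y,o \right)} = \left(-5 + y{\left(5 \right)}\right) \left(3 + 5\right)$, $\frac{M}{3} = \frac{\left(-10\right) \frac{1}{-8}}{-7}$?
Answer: $60939$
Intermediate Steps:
$y{\left(E \right)} = E + 2 E^{2}$ ($y{\left(E \right)} = \left(E^{2} + E^{2}\right) + E = 2 E^{2} + E = E + 2 E^{2}$)
$M = - \frac{15}{28}$ ($M = 3 \frac{\left(-10\right) \frac{1}{-8}}{-7} = 3 \left(-10\right) \left(- \frac{1}{8}\right) \left(- \frac{1}{7}\right) = 3 \cdot \frac{5}{4} \left(- \frac{1}{7}\right) = 3 \left(- \frac{5}{28}\right) = - \frac{15}{28} \approx -0.53571$)
$Q{\left(Y,o \right)} = 400$ ($Q{\left(Y,o \right)} = \left(-5 + 5 \left(1 + 2 \cdot 5\right)\right) \left(3 + 5\right) = \left(-5 + 5 \left(1 + 10\right)\right) 8 = \left(-5 + 5 \cdot 11\right) 8 = \left(-5 + 55\right) 8 = 50 \cdot 8 = 400$)
$29739 - - 78 Q{\left(M,-7 \right)} = 29739 - \left(-78\right) 400 = 29739 - -31200 = 29739 + 31200 = 60939$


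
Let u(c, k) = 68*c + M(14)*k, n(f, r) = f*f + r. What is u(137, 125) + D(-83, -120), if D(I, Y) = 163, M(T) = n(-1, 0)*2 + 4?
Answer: 10229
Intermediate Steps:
n(f, r) = r + f² (n(f, r) = f² + r = r + f²)
M(T) = 6 (M(T) = (0 + (-1)²)*2 + 4 = (0 + 1)*2 + 4 = 1*2 + 4 = 2 + 4 = 6)
u(c, k) = 6*k + 68*c (u(c, k) = 68*c + 6*k = 6*k + 68*c)
u(137, 125) + D(-83, -120) = (6*125 + 68*137) + 163 = (750 + 9316) + 163 = 10066 + 163 = 10229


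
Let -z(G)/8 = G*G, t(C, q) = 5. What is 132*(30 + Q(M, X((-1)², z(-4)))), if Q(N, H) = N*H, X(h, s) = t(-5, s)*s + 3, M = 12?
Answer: -1005048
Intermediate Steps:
z(G) = -8*G² (z(G) = -8*G*G = -8*G²)
X(h, s) = 3 + 5*s (X(h, s) = 5*s + 3 = 3 + 5*s)
Q(N, H) = H*N
132*(30 + Q(M, X((-1)², z(-4)))) = 132*(30 + (3 + 5*(-8*(-4)²))*12) = 132*(30 + (3 + 5*(-8*16))*12) = 132*(30 + (3 + 5*(-128))*12) = 132*(30 + (3 - 640)*12) = 132*(30 - 637*12) = 132*(30 - 7644) = 132*(-7614) = -1005048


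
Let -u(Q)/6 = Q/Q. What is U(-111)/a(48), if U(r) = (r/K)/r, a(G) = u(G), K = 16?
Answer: -1/96 ≈ -0.010417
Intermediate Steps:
u(Q) = -6 (u(Q) = -6*Q/Q = -6*1 = -6)
a(G) = -6
U(r) = 1/16 (U(r) = (r/16)/r = 1/16)
U(-111)/a(48) = (1/16)/(-6) = (1/16)*(-⅙) = -1/96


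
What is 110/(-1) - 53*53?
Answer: -2919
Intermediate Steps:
110/(-1) - 53*53 = 110*(-1) - 2809 = -110 - 2809 = -2919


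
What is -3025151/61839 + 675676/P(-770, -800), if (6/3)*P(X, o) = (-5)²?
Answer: 83490627553/1545975 ≈ 54005.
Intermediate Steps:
P(X, o) = 25/2 (P(X, o) = (½)*(-5)² = (½)*25 = 25/2)
-3025151/61839 + 675676/P(-770, -800) = -3025151/61839 + 675676/(25/2) = -3025151*1/61839 + 675676*(2/25) = -3025151/61839 + 1351352/25 = 83490627553/1545975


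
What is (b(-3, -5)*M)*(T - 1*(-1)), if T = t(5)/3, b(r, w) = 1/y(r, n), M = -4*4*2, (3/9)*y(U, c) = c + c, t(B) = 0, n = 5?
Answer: -16/15 ≈ -1.0667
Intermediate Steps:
y(U, c) = 6*c (y(U, c) = 3*(c + c) = 3*(2*c) = 6*c)
M = -32 (M = -16*2 = -32)
b(r, w) = 1/30 (b(r, w) = 1/(6*5) = 1/30)
T = 0 (T = 0/3 = 0*(⅓) = 0)
(b(-3, -5)*M)*(T - 1*(-1)) = ((1/30)*(-32))*(0 - 1*(-1)) = -16*(0 + 1)/15 = -16/15*1 = -16/15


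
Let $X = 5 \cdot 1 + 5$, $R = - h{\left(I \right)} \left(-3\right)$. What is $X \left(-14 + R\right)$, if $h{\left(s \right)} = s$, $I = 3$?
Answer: $-50$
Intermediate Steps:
$R = 9$ ($R = - 3 \left(-3\right) = \left(-1\right) \left(-9\right) = 9$)
$X = 10$ ($X = 5 + 5 = 10$)
$X \left(-14 + R\right) = 10 \left(-14 + 9\right) = 10 \left(-5\right) = -50$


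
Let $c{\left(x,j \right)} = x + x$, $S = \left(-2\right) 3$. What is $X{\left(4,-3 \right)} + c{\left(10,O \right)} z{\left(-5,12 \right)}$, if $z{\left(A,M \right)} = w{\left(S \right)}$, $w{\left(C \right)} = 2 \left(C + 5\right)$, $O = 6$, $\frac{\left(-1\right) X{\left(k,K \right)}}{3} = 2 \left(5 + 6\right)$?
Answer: $-106$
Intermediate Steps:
$S = -6$
$X{\left(k,K \right)} = -66$ ($X{\left(k,K \right)} = - 3 \cdot 2 \left(5 + 6\right) = - 3 \cdot 2 \cdot 11 = \left(-3\right) 22 = -66$)
$c{\left(x,j \right)} = 2 x$
$w{\left(C \right)} = 10 + 2 C$ ($w{\left(C \right)} = 2 \left(5 + C\right) = 10 + 2 C$)
$z{\left(A,M \right)} = -2$ ($z{\left(A,M \right)} = 10 + 2 \left(-6\right) = 10 - 12 = -2$)
$X{\left(4,-3 \right)} + c{\left(10,O \right)} z{\left(-5,12 \right)} = -66 + 2 \cdot 10 \left(-2\right) = -66 + 20 \left(-2\right) = -66 - 40 = -106$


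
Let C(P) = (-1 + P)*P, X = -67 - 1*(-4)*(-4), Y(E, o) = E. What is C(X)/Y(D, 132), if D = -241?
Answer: -6972/241 ≈ -28.929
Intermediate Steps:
X = -83 (X = -67 - (-4)*(-4) = -67 - 1*16 = -67 - 16 = -83)
C(P) = P*(-1 + P)
C(X)/Y(D, 132) = -83*(-1 - 83)/(-241) = -83*(-84)*(-1/241) = 6972*(-1/241) = -6972/241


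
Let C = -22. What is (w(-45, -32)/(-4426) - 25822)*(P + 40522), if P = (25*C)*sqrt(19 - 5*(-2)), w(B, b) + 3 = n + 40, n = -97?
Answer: -2315591437232/2213 + 31429230800*sqrt(29)/2213 ≈ -9.6988e+8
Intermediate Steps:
w(B, b) = -60 (w(B, b) = -3 + (-97 + 40) = -3 - 57 = -60)
P = -550*sqrt(29) (P = (25*(-22))*sqrt(19 - 5*(-2)) = -550*sqrt(19 + 10) = -550*sqrt(29) ≈ -2961.8)
(w(-45, -32)/(-4426) - 25822)*(P + 40522) = (-60/(-4426) - 25822)*(-550*sqrt(29) + 40522) = (-60*(-1/4426) - 25822)*(40522 - 550*sqrt(29)) = (30/2213 - 25822)*(40522 - 550*sqrt(29)) = -57144056*(40522 - 550*sqrt(29))/2213 = -2315591437232/2213 + 31429230800*sqrt(29)/2213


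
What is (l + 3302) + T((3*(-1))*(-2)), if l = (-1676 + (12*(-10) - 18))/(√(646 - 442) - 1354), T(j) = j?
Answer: 1516597663/458278 + 907*√51/458278 ≈ 3309.4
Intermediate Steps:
l = -1814/(-1354 + 2*√51) (l = (-1676 + (-120 - 18))/(√204 - 1354) = (-1676 - 138)/(2*√51 - 1354) = -1814/(-1354 + 2*√51) ≈ 1.3540)
(l + 3302) + T((3*(-1))*(-2)) = ((614039/458278 + 907*√51/458278) + 3302) + (3*(-1))*(-2) = (1513847995/458278 + 907*√51/458278) - 3*(-2) = (1513847995/458278 + 907*√51/458278) + 6 = 1516597663/458278 + 907*√51/458278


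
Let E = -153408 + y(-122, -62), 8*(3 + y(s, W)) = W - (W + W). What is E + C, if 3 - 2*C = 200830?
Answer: -1015267/4 ≈ -2.5382e+5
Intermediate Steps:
C = -200827/2 (C = 3/2 - ½*200830 = 3/2 - 100415 = -200827/2 ≈ -1.0041e+5)
y(s, W) = -3 - W/8 (y(s, W) = -3 + (W - (W + W))/8 = -3 + (W - 2*W)/8 = -3 + (-W)/8 = -3 - W/8)
E = -613613/4 (E = -153408 + (-3 - ⅛*(-62)) = -153408 + (-3 + 31/4) = -153408 + 19/4 = -613613/4 ≈ -1.5340e+5)
E + C = -613613/4 - 200827/2 = -1015267/4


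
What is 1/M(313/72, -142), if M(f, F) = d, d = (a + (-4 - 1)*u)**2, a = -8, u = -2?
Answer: 1/4 ≈ 0.25000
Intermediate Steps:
d = 4 (d = (-8 + (-4 - 1)*(-2))**2 = (-8 - 5*(-2))**2 = (-8 + 10)**2 = 2**2 = 4)
M(f, F) = 4
1/M(313/72, -142) = 1/4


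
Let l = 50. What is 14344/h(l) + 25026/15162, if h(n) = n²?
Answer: 11668697/1579375 ≈ 7.3882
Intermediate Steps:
14344/h(l) + 25026/15162 = 14344/(50²) + 25026/15162 = 14344/2500 + 25026*(1/15162) = 14344*(1/2500) + 4171/2527 = 3586/625 + 4171/2527 = 11668697/1579375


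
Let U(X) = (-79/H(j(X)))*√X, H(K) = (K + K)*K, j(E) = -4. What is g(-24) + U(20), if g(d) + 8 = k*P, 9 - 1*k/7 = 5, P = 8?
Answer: 216 - 79*√5/16 ≈ 204.96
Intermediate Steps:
H(K) = 2*K² (H(K) = (2*K)*K = 2*K²)
k = 28 (k = 63 - 7*5 = 63 - 35 = 28)
g(d) = 216 (g(d) = -8 + 28*8 = -8 + 224 = 216)
U(X) = -79*√X/32 (U(X) = (-79/(2*(-4)²))*√X = (-79/(2*16))*√X = (-79/32)*√X = (-79*1/32)*√X = -79*√X/32)
g(-24) + U(20) = 216 - 79*√5/16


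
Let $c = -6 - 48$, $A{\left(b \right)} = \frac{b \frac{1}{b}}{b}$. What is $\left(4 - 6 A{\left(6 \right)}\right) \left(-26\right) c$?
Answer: $4212$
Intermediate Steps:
$A{\left(b \right)} = \frac{1}{b}$ ($A{\left(b \right)} = 1 \frac{1}{b} = \frac{1}{b}$)
$c = -54$ ($c = -6 - 48 = -54$)
$\left(4 - 6 A{\left(6 \right)}\right) \left(-26\right) c = \left(4 - \frac{6}{6}\right) \left(-26\right) \left(-54\right) = \left(4 - 1\right) \left(-26\right) \left(-54\right) = 3 \left(-26\right) \left(-54\right) = \left(-78\right) \left(-54\right) = 4212$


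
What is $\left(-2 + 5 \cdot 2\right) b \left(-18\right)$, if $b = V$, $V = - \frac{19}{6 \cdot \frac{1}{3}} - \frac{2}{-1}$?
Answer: $1080$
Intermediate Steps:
$V = - \frac{15}{2}$ ($V = - \frac{19}{6 \cdot \frac{1}{3}} - -2 = - \frac{19}{2} + 2 = - \frac{15}{2} \approx -7.5$)
$b = - \frac{15}{2} \approx -7.5$
$\left(-2 + 5 \cdot 2\right) b \left(-18\right) = \left(-2 + 5 \cdot 2\right) \left(- \frac{15}{2}\right) \left(-18\right) = \left(-2 + 10\right) \left(- \frac{15}{2}\right) \left(-18\right) = 8 \left(- \frac{15}{2}\right) \left(-18\right) = \left(-60\right) \left(-18\right) = 1080$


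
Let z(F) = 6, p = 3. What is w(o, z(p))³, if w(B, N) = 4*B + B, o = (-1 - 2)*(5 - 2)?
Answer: -91125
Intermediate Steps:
o = -9 (o = -3*3 = -9)
w(B, N) = 5*B
w(o, z(p))³ = (5*(-9))³ = (-45)³ = -91125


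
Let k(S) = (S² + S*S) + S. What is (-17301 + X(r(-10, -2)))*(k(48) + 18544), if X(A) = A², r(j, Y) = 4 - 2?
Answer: -401290400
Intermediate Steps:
r(j, Y) = 2
k(S) = S + 2*S² (k(S) = (S² + S²) + S = 2*S² + S = S + 2*S²)
(-17301 + X(r(-10, -2)))*(k(48) + 18544) = (-17301 + 2²)*(48*(1 + 2*48) + 18544) = (-17301 + 4)*(48*(1 + 96) + 18544) = -17297*(48*97 + 18544) = -17297*(4656 + 18544) = -17297*23200 = -401290400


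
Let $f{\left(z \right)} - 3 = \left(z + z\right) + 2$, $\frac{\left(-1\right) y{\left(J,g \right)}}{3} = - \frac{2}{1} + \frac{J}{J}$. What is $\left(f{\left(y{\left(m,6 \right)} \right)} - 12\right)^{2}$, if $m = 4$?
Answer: $1$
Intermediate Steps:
$y{\left(J,g \right)} = 3$ ($y{\left(J,g \right)} = - 3 \left(- \frac{2}{1} + \frac{J}{J}\right) = - 3 \left(\left(-2\right) 1 + 1\right) = - 3 \left(-2 + 1\right) = \left(-3\right) \left(-1\right) = 3$)
$f{\left(z \right)} = 5 + 2 z$ ($f{\left(z \right)} = 3 + \left(\left(z + z\right) + 2\right) = 3 + \left(2 z + 2\right) = 3 + \left(2 + 2 z\right) = 5 + 2 z$)
$\left(f{\left(y{\left(m,6 \right)} \right)} - 12\right)^{2} = \left(\left(5 + 2 \cdot 3\right) - 12\right)^{2} = \left(\left(5 + 6\right) - 12\right)^{2} = \left(11 - 12\right)^{2} = \left(-1\right)^{2} = 1$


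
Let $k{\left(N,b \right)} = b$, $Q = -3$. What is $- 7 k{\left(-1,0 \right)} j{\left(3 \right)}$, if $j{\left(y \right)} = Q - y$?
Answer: $0$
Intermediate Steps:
$j{\left(y \right)} = -3 - y$
$- 7 k{\left(-1,0 \right)} j{\left(3 \right)} = \left(-7\right) 0 \left(-3 - 3\right) = 0 \left(-3 - 3\right) = 0 \left(-6\right) = 0$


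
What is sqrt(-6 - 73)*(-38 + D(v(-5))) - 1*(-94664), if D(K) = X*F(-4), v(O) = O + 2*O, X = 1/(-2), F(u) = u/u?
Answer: 94664 - 77*I*sqrt(79)/2 ≈ 94664.0 - 342.2*I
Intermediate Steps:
F(u) = 1
X = -1/2 ≈ -0.50000
v(O) = 3*O
D(K) = -1/2 (D(K) = -1/2*1 = -1/2)
sqrt(-6 - 73)*(-38 + D(v(-5))) - 1*(-94664) = sqrt(-6 - 73)*(-38 - 1/2) - 1*(-94664) = sqrt(-79)*(-77/2) + 94664 = (I*sqrt(79))*(-77/2) + 94664 = -77*I*sqrt(79)/2 + 94664 = 94664 - 77*I*sqrt(79)/2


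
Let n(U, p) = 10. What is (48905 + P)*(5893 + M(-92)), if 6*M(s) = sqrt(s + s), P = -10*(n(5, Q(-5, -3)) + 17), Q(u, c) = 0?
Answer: 286606055 + 48635*I*sqrt(46)/3 ≈ 2.8661e+8 + 1.0995e+5*I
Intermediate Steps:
P = -270 (P = -10*(10 + 17) = -10*27 = -270)
M(s) = sqrt(2)*sqrt(s)/6 (M(s) = sqrt(s + s)/6 = sqrt(2*s)/6 = (sqrt(2)*sqrt(s))/6 = sqrt(2)*sqrt(s)/6)
(48905 + P)*(5893 + M(-92)) = (48905 - 270)*(5893 + sqrt(2)*sqrt(-92)/6) = 48635*(5893 + sqrt(2)*(2*I*sqrt(23))/6) = 48635*(5893 + I*sqrt(46)/3) = 286606055 + 48635*I*sqrt(46)/3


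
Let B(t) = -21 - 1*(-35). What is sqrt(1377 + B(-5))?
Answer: sqrt(1391) ≈ 37.296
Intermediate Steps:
B(t) = 14 (B(t) = -21 + 35 = 14)
sqrt(1377 + B(-5)) = sqrt(1377 + 14) = sqrt(1391)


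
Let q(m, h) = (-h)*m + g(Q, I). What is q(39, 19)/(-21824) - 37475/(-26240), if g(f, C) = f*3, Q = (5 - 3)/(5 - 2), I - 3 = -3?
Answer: 2616393/1789568 ≈ 1.4620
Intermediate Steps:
I = 0 (I = 3 - 3 = 0)
Q = 2/3 ≈ 0.66667
g(f, C) = 3*f
q(m, h) = 2 - h*m (q(m, h) = (-h)*m + 3*(2/3) = -h*m + 2 = 2 - h*m)
q(39, 19)/(-21824) - 37475/(-26240) = (2 - 1*19*39)/(-21824) - 37475/(-26240) = (2 - 741)*(-1/21824) - 37475*(-1/26240) = -739*(-1/21824) + 7495/5248 = 739/21824 + 7495/5248 = 2616393/1789568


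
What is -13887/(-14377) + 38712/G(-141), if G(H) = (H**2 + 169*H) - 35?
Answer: -501250503/57263591 ≈ -8.7534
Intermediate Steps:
G(H) = -35 + H**2 + 169*H
-13887/(-14377) + 38712/G(-141) = -13887/(-14377) + 38712/(-35 + (-141)**2 + 169*(-141)) = -13887*(-1/14377) + 38712/(-35 + 19881 - 23829) = 13887/14377 + 38712/(-3983) = 13887/14377 + 38712*(-1/3983) = 13887/14377 - 38712/3983 = -501250503/57263591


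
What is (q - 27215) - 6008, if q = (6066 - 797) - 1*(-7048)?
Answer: -20906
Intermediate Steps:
q = 12317 (q = 5269 + 7048 = 12317)
(q - 27215) - 6008 = (12317 - 27215) - 6008 = -14898 - 6008 = -20906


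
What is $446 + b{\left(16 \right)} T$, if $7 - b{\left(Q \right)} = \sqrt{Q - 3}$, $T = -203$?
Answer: $-975 + 203 \sqrt{13} \approx -243.07$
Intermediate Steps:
$b{\left(Q \right)} = 7 - \sqrt{-3 + Q}$ ($b{\left(Q \right)} = 7 - \sqrt{Q - 3} = 7 - \sqrt{-3 + Q}$)
$446 + b{\left(16 \right)} T = 446 + \left(7 - \sqrt{-3 + 16}\right) \left(-203\right) = 446 + \left(7 - \sqrt{13}\right) \left(-203\right) = 446 - \left(1421 - 203 \sqrt{13}\right) = -975 + 203 \sqrt{13}$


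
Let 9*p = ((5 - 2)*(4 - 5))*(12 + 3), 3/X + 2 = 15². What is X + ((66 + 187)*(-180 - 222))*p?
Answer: 113402193/223 ≈ 5.0853e+5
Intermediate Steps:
X = 3/223 (X = 3/(-2 + 15²) = 3/(-2 + 225) = 3/223 ≈ 0.013453)
p = -5 (p = (((5 - 2)*(4 - 5))*(12 + 3))/9 = ((3*(-1))*15)/9 = (-3*15)/9 = (⅑)*(-45) = -5)
X + ((66 + 187)*(-180 - 222))*p = 3/223 + ((66 + 187)*(-180 - 222))*(-5) = 3/223 + (253*(-402))*(-5) = 3/223 - 101706*(-5) = 3/223 + 508530 = 113402193/223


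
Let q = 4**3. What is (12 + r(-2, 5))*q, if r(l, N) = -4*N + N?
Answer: -192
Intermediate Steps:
q = 64
r(l, N) = -3*N
(12 + r(-2, 5))*q = (12 - 3*5)*64 = (12 - 15)*64 = -3*64 = -192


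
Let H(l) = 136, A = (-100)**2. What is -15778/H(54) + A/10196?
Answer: -19939061/173332 ≈ -115.03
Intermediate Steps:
A = 10000
-15778/H(54) + A/10196 = -15778/136 + 10000/10196 = -15778*1/136 + 10000*(1/10196) = -7889/68 + 2500/2549 = -19939061/173332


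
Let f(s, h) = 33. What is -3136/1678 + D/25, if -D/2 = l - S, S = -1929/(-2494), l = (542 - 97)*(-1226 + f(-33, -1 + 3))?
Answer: 1110811548441/26155825 ≈ 42469.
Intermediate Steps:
l = -530885 (l = (542 - 97)*(-1226 + 33) = 445*(-1193) = -530885)
S = 1929/2494 (S = -1929*(-1/2494) = 1929/2494 ≈ 0.77346)
D = 1324029119/1247 (D = -2*(-530885 - 1*1929/2494) = -2*(-530885 - 1929/2494) = -2*(-1324029119/2494) = 1324029119/1247 ≈ 1.0618e+6)
-3136/1678 + D/25 = -3136/1678 + (1324029119/1247)/25 = -3136*1/1678 + (1324029119/1247)*(1/25) = -1568/839 + 1324029119/31175 = 1110811548441/26155825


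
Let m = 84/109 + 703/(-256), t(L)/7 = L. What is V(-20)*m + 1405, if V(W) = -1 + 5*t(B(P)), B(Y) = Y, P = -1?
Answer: 10297387/6976 ≈ 1476.1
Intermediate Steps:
t(L) = 7*L
m = -55123/27904 (m = 84*(1/109) + 703*(-1/256) = 84/109 - 703/256 = -55123/27904 ≈ -1.9755)
V(W) = -36 (V(W) = -1 + 5*(7*(-1)) = -1 + 5*(-7) = -1 - 35 = -36)
V(-20)*m + 1405 = -36*(-55123/27904) + 1405 = 496107/6976 + 1405 = 10297387/6976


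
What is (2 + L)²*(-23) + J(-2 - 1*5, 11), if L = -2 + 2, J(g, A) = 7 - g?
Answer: -78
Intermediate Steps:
L = 0
(2 + L)²*(-23) + J(-2 - 1*5, 11) = (2 + 0)²*(-23) + (7 - (-2 - 1*5)) = 2²*(-23) + (7 - (-2 - 5)) = 4*(-23) + (7 - 1*(-7)) = -92 + (7 + 7) = -92 + 14 = -78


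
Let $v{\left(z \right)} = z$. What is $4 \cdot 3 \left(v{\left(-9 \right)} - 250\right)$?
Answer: $-3108$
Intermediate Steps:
$4 \cdot 3 \left(v{\left(-9 \right)} - 250\right) = 4 \cdot 3 \left(-9 - 250\right) = 12 \left(-259\right) = -3108$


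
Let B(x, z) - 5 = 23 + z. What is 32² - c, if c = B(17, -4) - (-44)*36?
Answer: -584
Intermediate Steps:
B(x, z) = 28 + z (B(x, z) = 5 + (23 + z) = 28 + z)
c = 1608 (c = (28 - 4) - (-44)*36 = 24 - 1*(-1584) = 24 + 1584 = 1608)
32² - c = 32² - 1*1608 = 1024 - 1608 = -584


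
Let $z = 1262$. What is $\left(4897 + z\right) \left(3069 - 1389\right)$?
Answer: $10347120$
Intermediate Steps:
$\left(4897 + z\right) \left(3069 - 1389\right) = \left(4897 + 1262\right) \left(3069 - 1389\right) = 6159 \left(3069 - 1389\right) = 6159 \cdot 1680 = 10347120$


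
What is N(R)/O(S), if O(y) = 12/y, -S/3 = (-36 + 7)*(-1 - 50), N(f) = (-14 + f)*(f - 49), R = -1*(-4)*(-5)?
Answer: -1734867/2 ≈ -8.6743e+5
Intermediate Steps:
R = -20 (R = 4*(-5) = -20)
N(f) = (-49 + f)*(-14 + f) (N(f) = (-14 + f)*(-49 + f) = (-49 + f)*(-14 + f))
S = -4437 (S = -3*(-36 + 7)*(-1 - 50) = -(-87)*(-51) = -3*1479 = -4437)
N(R)/O(S) = (686 + (-20)² - 63*(-20))/((12/(-4437))) = (686 + 400 + 1260)/((12*(-1/4437))) = 2346/(-4/1479) = 2346*(-1479/4) = -1734867/2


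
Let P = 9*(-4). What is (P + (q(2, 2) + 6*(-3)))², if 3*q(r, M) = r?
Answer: 25600/9 ≈ 2844.4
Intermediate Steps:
P = -36
q(r, M) = r/3
(P + (q(2, 2) + 6*(-3)))² = (-36 + ((⅓)*2 + 6*(-3)))² = (-36 + (⅔ - 18))² = (-36 - 52/3)² = (-160/3)² = 25600/9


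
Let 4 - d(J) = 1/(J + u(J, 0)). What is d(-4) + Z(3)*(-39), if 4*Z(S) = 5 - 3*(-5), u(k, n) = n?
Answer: -763/4 ≈ -190.75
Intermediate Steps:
d(J) = 4 - 1/J (d(J) = 4 - 1/(J + 0) = 4 - 1/J)
Z(S) = 5 (Z(S) = (5 - 3*(-5))/4 = (5 + 15)/4 = (¼)*20 = 5)
d(-4) + Z(3)*(-39) = (4 - 1/(-4)) + 5*(-39) = (4 - 1*(-¼)) - 195 = (4 + ¼) - 195 = 17/4 - 195 = -763/4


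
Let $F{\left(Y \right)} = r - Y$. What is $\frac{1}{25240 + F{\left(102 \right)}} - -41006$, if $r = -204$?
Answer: $\frac{1022443605}{24934} \approx 41006.0$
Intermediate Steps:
$F{\left(Y \right)} = -204 - Y$
$\frac{1}{25240 + F{\left(102 \right)}} - -41006 = \frac{1}{25240 - 306} - -41006 = \frac{1}{25240 - 306} + 41006 = \frac{1}{24934} + 41006 = \frac{1022443605}{24934}$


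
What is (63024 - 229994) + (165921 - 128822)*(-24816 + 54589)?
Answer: 1104381557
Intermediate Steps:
(63024 - 229994) + (165921 - 128822)*(-24816 + 54589) = -166970 + 37099*29773 = -166970 + 1104548527 = 1104381557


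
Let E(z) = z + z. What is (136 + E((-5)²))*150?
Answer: 27900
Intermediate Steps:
E(z) = 2*z
(136 + E((-5)²))*150 = (136 + 2*(-5)²)*150 = (136 + 2*25)*150 = (136 + 50)*150 = 186*150 = 27900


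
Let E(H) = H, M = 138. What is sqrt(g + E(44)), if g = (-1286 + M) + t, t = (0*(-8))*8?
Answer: 4*I*sqrt(69) ≈ 33.227*I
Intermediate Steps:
t = 0 (t = 0*8 = 0)
g = -1148 (g = (-1286 + 138) + 0 = -1148 + 0 = -1148)
sqrt(g + E(44)) = sqrt(-1148 + 44) = sqrt(-1104) = 4*I*sqrt(69)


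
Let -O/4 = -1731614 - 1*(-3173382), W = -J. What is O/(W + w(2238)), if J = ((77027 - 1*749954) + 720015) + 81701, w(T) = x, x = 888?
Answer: 5767072/127901 ≈ 45.090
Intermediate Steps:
w(T) = 888
J = 128789 (J = ((77027 - 749954) + 720015) + 81701 = (-672927 + 720015) + 81701 = 47088 + 81701 = 128789)
W = -128789 (W = -1*128789 = -128789)
O = -5767072 (O = -4*(-1731614 - 1*(-3173382)) = -4*(-1731614 + 3173382) = -4*1441768 = -5767072)
O/(W + w(2238)) = -5767072/(-128789 + 888) = -5767072/(-127901) = -5767072*(-1/127901) = 5767072/127901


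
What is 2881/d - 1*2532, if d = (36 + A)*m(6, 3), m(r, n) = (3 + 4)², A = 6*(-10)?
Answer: -2980513/1176 ≈ -2534.4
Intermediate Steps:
A = -60
m(r, n) = 49 (m(r, n) = 7² = 49)
d = -1176 (d = (36 - 60)*49 = -24*49 = -1176)
2881/d - 1*2532 = 2881/(-1176) - 1*2532 = 2881*(-1/1176) - 2532 = -2881/1176 - 2532 = -2980513/1176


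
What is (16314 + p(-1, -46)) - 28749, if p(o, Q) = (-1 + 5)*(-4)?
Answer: -12451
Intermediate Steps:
p(o, Q) = -16 (p(o, Q) = 4*(-4) = -16)
(16314 + p(-1, -46)) - 28749 = (16314 - 16) - 28749 = 16298 - 28749 = -12451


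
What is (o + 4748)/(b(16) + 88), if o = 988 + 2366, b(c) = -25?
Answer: 8102/63 ≈ 128.60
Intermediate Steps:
o = 3354
(o + 4748)/(b(16) + 88) = (3354 + 4748)/(-25 + 88) = 8102/63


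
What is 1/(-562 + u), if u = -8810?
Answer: -1/9372 ≈ -0.00010670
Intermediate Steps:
1/(-562 + u) = 1/(-562 - 8810) = 1/(-9372) = -1/9372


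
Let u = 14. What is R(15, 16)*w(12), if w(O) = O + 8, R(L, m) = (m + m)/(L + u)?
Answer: 640/29 ≈ 22.069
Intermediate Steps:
R(L, m) = 2*m/(14 + L) (R(L, m) = (m + m)/(L + 14) = (2*m)/(14 + L) = 2*m/(14 + L))
w(O) = 8 + O
R(15, 16)*w(12) = (2*16/(14 + 15))*(8 + 12) = (2*16/29)*20 = (2*16*(1/29))*20 = (32/29)*20 = 640/29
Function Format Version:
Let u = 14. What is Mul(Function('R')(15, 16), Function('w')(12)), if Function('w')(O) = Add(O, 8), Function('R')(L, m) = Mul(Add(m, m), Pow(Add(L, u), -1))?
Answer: Rational(640, 29) ≈ 22.069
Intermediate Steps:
Function('R')(L, m) = Mul(2, m, Pow(Add(14, L), -1)) (Function('R')(L, m) = Mul(Add(m, m), Pow(Add(L, 14), -1)) = Mul(Mul(2, m), Pow(Add(14, L), -1)) = Mul(2, m, Pow(Add(14, L), -1)))
Function('w')(O) = Add(8, O)
Mul(Function('R')(15, 16), Function('w')(12)) = Mul(Mul(2, 16, Pow(Add(14, 15), -1)), Add(8, 12)) = Mul(Mul(2, 16, Pow(29, -1)), 20) = Mul(Mul(2, 16, Rational(1, 29)), 20) = Mul(Rational(32, 29), 20) = Rational(640, 29)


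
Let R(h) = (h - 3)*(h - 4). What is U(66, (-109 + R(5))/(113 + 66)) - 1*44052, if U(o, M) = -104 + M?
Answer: -7904031/179 ≈ -44157.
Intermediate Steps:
R(h) = (-4 + h)*(-3 + h) (R(h) = (-3 + h)*(-4 + h) = (-4 + h)*(-3 + h))
U(66, (-109 + R(5))/(113 + 66)) - 1*44052 = (-104 + (-109 + (12 + 5**2 - 7*5))/(113 + 66)) - 1*44052 = (-104 + (-109 + (12 + 25 - 35))/179) - 44052 = (-104 + (-109 + 2)*(1/179)) - 44052 = (-104 - 107*1/179) - 44052 = (-104 - 107/179) - 44052 = -18723/179 - 44052 = -7904031/179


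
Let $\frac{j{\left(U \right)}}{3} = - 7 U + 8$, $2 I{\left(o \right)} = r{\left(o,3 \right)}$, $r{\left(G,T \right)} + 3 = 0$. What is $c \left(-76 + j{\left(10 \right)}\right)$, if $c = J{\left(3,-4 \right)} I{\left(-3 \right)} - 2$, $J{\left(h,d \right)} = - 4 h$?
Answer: $-4192$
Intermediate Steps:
$r{\left(G,T \right)} = -3$ ($r{\left(G,T \right)} = -3 + 0 = -3$)
$I{\left(o \right)} = - \frac{3}{2}$ ($I{\left(o \right)} = \frac{1}{2} \left(-3\right) = - \frac{3}{2}$)
$j{\left(U \right)} = 24 - 21 U$ ($j{\left(U \right)} = 3 \left(- 7 U + 8\right) = 3 \left(8 - 7 U\right) = 24 - 21 U$)
$c = 16$ ($c = \left(-4\right) 3 \left(- \frac{3}{2}\right) - 2 = \left(-12\right) \left(- \frac{3}{2}\right) - 2 = 18 - 2 = 16$)
$c \left(-76 + j{\left(10 \right)}\right) = 16 \left(-76 + \left(24 - 210\right)\right) = 16 \left(-76 - 186\right) = 16 \left(-262\right) = -4192$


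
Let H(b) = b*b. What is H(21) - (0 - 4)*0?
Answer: 441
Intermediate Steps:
H(b) = b²
H(21) - (0 - 4)*0 = 21² - (0 - 4)*0 = 441 - (-4)*0 = 441 - 1*0 = 441 + 0 = 441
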